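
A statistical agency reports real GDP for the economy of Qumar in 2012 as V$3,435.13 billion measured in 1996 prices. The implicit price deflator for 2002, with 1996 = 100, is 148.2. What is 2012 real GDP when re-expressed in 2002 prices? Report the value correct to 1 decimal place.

V$5,090.9 billion

Real GDP in 2002 prices = Real GDP in 1996 prices × (P_2002/P_1996) = 3435.13 × 1.482 = 5090.86.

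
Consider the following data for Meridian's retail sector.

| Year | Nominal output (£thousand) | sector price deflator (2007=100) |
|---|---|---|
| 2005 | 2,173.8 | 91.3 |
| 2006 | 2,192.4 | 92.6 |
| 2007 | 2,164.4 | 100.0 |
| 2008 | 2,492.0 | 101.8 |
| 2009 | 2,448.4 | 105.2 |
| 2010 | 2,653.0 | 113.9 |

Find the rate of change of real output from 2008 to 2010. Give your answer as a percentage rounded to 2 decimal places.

-4.85%

Real output 2008 = 2492.0/1.018 = 2447.94.
Real output 2010 = 2653.0/1.139 = 2329.24.
Change = 2329.24/2447.94 − 1 = -0.0485.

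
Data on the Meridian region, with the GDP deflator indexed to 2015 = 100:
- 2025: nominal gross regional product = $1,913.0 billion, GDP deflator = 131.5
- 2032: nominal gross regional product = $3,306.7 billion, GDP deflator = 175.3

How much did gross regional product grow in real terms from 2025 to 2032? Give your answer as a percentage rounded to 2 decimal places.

29.67%

Deflate each year: 2025 → 1913.0/1.315 = 1454.75; 2032 → 3306.7/1.753 = 1886.31.
So real gross regional product changed by 1886.31/1454.75 − 1 = 0.2967, i.e. 29.67%.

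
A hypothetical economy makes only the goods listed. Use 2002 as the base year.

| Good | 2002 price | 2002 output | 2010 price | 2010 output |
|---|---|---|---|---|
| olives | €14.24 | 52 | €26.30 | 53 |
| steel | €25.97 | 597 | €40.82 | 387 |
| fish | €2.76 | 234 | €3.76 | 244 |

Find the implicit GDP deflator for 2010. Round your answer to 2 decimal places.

157.76

Nominal GDP 2010 = 26.30·53 + 40.82·387 + 3.76·244 = 18108.68.
Real GDP 2010 (at 2002 prices) = 14.24·53 + 25.97·387 + 2.76·244 = 11478.55.
Deflator = Nominal/Real × 100 = 18108.68/11478.55 × 100 = 157.761.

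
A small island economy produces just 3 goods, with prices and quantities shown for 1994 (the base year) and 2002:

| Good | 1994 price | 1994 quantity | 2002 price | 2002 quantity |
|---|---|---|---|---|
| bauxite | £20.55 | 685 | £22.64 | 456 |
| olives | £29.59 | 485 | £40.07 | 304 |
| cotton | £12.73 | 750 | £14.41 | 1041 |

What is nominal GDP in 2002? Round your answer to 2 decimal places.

Nominal GDP 2002 = Σ (p_2002 × q_2002) = 22.64·456 + 40.07·304 + 14.41·1041 = 37505.93.

£37505.93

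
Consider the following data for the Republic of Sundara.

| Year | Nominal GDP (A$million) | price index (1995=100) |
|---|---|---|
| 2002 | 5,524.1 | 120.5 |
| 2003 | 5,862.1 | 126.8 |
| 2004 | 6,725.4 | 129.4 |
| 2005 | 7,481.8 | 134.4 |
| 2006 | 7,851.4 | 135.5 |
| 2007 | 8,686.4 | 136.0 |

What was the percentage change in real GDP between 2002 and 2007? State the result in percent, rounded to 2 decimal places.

39.32%

Real GDP 2002 = 5524.1/1.205 = 4584.32.
Real GDP 2007 = 8686.4/1.360 = 6387.06.
Change = 6387.06/4584.32 − 1 = 0.3932.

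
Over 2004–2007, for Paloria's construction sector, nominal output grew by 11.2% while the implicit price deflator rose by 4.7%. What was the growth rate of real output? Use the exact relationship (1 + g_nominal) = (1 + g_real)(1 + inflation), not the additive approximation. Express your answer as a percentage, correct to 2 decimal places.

(1 + g_nom) = (1 + g_real)(1 + π), so g_real = 1.1120 / 1.0470 − 1 = 0.06208.

6.21%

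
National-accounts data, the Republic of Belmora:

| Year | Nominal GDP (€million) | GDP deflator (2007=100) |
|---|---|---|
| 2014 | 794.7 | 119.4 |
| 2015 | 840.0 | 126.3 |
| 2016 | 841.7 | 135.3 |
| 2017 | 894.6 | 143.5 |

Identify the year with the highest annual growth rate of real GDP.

2017

2015: real = 840.0/1.263 = 665.08; growth vs 2014 (665.58) = -0.08%.
2016: real = 841.7/1.353 = 622.10; growth vs 2015 (665.08) = -6.46%.
2017: real = 894.6/1.435 = 623.41; growth vs 2016 (622.10) = 0.21%.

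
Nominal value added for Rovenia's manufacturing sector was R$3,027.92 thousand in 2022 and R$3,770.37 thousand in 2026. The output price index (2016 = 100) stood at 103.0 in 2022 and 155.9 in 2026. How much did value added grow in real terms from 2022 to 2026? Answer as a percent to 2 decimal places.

Deflate each year: 2022 → 3027.92/1.030 = 2939.73; 2026 → 3770.37/1.559 = 2418.45.
So real value added changed by 2418.45/2939.73 − 1 = -0.1773, i.e. -17.73%.

-17.73%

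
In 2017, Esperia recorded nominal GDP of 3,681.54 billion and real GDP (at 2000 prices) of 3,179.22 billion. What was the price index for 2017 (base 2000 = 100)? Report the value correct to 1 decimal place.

115.8

price index = (Nominal / Real) × 100 = 3681.54 / 3179.22 × 100 = 115.80.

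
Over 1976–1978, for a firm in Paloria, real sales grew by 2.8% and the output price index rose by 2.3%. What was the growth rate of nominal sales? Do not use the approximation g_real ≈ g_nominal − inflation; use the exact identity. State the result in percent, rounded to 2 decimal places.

(1 + g_nom) = (1 + g_real)(1 + π) = 1.0280 × 1.0230 = 1.05164.

5.16%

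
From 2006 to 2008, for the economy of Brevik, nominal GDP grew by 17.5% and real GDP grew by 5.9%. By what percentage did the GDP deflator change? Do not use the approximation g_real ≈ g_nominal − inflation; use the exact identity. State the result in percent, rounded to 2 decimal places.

10.95%

(1 + g_nom) = (1 + g_real)(1 + π), so π = 1.1750 / 1.0590 − 1 = 0.10954.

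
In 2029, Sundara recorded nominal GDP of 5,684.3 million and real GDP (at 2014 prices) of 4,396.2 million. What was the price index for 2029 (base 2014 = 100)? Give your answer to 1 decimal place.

price index = (Nominal / Real) × 100 = 5684.3 / 4396.2 × 100 = 129.30.

129.3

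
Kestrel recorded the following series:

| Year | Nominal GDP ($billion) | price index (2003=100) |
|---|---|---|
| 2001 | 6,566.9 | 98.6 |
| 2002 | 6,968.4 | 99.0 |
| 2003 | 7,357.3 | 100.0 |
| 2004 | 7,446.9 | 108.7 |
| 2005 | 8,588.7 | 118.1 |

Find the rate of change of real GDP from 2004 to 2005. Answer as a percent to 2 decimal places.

6.15%

Real GDP 2004 = 7446.9/1.087 = 6850.87.
Real GDP 2005 = 8588.7/1.181 = 7272.40.
Change = 7272.40/6850.87 − 1 = 0.0615.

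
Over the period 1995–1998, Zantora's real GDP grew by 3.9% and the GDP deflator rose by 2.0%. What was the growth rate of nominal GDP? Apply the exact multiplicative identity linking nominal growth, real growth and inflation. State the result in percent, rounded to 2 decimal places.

5.98%

(1 + g_nom) = (1 + g_real)(1 + π) = 1.0390 × 1.0200 = 1.05978.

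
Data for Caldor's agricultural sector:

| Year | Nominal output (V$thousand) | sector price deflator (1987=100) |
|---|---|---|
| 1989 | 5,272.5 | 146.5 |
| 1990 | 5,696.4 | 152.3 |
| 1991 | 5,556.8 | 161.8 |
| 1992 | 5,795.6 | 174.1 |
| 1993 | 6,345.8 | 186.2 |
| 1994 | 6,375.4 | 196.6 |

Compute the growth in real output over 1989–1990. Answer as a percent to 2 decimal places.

3.93%

Real output 1989 = 5272.5/1.465 = 3598.98.
Real output 1990 = 5696.4/1.523 = 3740.25.
Change = 3740.25/3598.98 − 1 = 0.0393.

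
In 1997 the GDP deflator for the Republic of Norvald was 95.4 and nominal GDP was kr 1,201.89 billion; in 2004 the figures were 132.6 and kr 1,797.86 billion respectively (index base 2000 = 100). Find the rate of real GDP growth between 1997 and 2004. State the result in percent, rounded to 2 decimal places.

Real GDP 1997 = 1201.89 / 0.954 = 1259.84.
Real GDP 2004 = 1797.86 / 1.326 = 1355.85.
Real growth = 1355.85 / 1259.84 − 1 = 0.0762.

7.62%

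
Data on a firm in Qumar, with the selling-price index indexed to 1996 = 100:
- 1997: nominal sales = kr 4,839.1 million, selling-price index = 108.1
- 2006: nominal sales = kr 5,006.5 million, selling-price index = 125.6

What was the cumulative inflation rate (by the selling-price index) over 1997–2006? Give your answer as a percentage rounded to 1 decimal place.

Price-level change = 125.6 / 108.1 − 1 = 0.1619.

16.2%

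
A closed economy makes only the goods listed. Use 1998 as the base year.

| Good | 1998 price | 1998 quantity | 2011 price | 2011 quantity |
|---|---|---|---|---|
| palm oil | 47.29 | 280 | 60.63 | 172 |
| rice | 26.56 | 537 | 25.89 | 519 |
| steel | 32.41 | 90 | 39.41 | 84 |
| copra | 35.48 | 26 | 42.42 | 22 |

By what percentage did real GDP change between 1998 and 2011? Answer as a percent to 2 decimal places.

Real GDP 1998 = Nominal GDP 1998 = 47.29·280 + 26.56·537 + 32.41·90 + 35.48·26 = 31343.30.
Real GDP 2011 (at 1998 prices) = 47.29·172 + 26.56·519 + 32.41·84 + 35.48·22 = 25421.52.
Real growth = 25421.52/31343.30 − 1 = -0.1889.

-18.89%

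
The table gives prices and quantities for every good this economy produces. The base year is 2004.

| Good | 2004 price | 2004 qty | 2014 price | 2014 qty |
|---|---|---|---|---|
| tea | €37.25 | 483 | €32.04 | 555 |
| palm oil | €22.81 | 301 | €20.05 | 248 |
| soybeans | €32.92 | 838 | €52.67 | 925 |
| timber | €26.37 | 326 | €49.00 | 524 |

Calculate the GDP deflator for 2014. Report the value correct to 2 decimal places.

137.61

Nominal GDP 2014 = 32.04·555 + 20.05·248 + 52.67·925 + 49.00·524 = 97150.35.
Real GDP 2014 (at 2004 prices) = 37.25·555 + 22.81·248 + 32.92·925 + 26.37·524 = 70599.51.
Deflator = Nominal/Real × 100 = 97150.35/70599.51 × 100 = 137.608.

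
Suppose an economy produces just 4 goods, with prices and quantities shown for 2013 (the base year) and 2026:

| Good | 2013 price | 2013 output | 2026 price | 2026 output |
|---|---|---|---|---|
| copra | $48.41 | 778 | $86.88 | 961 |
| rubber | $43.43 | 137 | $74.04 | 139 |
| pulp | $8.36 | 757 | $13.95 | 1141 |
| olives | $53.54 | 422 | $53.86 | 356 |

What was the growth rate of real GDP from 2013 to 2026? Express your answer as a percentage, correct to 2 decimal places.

11.89%

Real GDP 2013 = Nominal GDP 2013 = 48.41·778 + 43.43·137 + 8.36·757 + 53.54·422 = 72535.29.
Real GDP 2026 (at 2013 prices) = 48.41·961 + 43.43·139 + 8.36·1141 + 53.54·356 = 81157.78.
Real growth = 81157.78/72535.29 − 1 = 0.1189.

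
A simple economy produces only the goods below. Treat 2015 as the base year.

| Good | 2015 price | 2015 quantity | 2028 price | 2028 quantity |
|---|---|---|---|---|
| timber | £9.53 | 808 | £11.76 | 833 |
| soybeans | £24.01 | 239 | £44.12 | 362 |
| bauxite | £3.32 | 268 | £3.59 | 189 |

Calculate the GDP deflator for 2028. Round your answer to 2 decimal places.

153.24

Nominal GDP 2028 = 11.76·833 + 44.12·362 + 3.59·189 = 26446.03.
Real GDP 2028 (at 2015 prices) = 9.53·833 + 24.01·362 + 3.32·189 = 17257.59.
Deflator = Nominal/Real × 100 = 26446.03/17257.59 × 100 = 153.243.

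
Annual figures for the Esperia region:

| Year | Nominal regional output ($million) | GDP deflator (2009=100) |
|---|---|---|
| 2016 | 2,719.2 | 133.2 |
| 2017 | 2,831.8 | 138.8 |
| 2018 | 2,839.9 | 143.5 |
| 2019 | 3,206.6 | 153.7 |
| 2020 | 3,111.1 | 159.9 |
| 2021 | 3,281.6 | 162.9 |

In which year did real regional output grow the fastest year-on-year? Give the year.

2019

2017: real = 2831.8/1.388 = 2040.20; growth vs 2016 (2041.44) = -0.06%.
2018: real = 2839.9/1.435 = 1979.02; growth vs 2017 (2040.20) = -3.00%.
2019: real = 3206.6/1.537 = 2086.27; growth vs 2018 (1979.02) = 5.42%.
2020: real = 3111.1/1.599 = 1945.65; growth vs 2019 (2086.27) = -6.74%.
2021: real = 3281.6/1.629 = 2014.49; growth vs 2020 (1945.65) = 3.54%.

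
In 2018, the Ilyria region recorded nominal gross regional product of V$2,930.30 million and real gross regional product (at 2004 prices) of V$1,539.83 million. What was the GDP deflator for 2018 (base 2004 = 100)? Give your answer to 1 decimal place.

GDP deflator = (Nominal / Real) × 100 = 2930.30 / 1539.83 × 100 = 190.30.

190.3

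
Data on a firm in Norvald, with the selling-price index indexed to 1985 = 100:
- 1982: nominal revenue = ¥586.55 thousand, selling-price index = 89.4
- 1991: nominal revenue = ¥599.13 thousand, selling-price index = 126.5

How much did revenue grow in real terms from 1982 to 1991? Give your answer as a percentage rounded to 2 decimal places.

Real revenue 1982 = 586.55 / 0.894 = 656.10.
Real revenue 1991 = 599.13 / 1.265 = 473.62.
Real growth = 473.62 / 656.10 − 1 = -0.2781.

-27.81%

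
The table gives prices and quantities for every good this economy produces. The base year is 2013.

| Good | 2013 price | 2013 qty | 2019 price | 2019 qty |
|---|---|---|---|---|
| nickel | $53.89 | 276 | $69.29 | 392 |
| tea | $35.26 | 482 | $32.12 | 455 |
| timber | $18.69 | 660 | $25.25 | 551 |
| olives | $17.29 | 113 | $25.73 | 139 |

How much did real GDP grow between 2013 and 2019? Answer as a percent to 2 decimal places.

Real GDP 2013 = Nominal GDP 2013 = 53.89·276 + 35.26·482 + 18.69·660 + 17.29·113 = 46158.13.
Real GDP 2019 (at 2013 prices) = 53.89·392 + 35.26·455 + 18.69·551 + 17.29·139 = 49869.68.
Real growth = 49869.68/46158.13 − 1 = 0.0804.

8.04%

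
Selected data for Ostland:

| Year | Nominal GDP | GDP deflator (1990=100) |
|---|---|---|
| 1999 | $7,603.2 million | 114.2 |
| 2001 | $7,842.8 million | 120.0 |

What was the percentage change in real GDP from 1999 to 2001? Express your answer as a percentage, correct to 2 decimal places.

Deflate each year: 1999 → 7603.2/1.142 = 6657.79; 2001 → 7842.8/1.200 = 6535.67.
So real GDP changed by 6535.67/6657.79 − 1 = -0.0183, i.e. -1.83%.

-1.83%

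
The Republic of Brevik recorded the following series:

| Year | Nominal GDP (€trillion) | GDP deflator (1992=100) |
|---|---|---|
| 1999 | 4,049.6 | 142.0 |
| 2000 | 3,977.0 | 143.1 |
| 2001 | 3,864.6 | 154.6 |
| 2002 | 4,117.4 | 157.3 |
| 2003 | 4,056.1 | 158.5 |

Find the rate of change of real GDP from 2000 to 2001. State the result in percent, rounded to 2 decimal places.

-10.05%

Real GDP 2000 = 3977.0/1.431 = 2779.18.
Real GDP 2001 = 3864.6/1.546 = 2499.74.
Change = 2499.74/2779.18 − 1 = -0.1005.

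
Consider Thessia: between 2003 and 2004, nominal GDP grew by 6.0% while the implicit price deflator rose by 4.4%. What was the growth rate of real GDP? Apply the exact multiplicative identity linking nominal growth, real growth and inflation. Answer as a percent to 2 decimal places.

1.53%

(1 + g_nom) = (1 + g_real)(1 + π), so g_real = 1.0600 / 1.0440 − 1 = 0.01533.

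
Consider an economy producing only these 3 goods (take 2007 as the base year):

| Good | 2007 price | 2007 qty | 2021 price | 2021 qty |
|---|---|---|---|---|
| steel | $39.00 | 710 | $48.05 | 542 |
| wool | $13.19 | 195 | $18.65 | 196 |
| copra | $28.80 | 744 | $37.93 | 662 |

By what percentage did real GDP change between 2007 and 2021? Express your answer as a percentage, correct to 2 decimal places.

Real GDP 2007 = Nominal GDP 2007 = 39.00·710 + 13.19·195 + 28.80·744 = 51689.25.
Real GDP 2021 (at 2007 prices) = 39.00·542 + 13.19·196 + 28.80·662 = 42788.84.
Real growth = 42788.84/51689.25 − 1 = -0.1722.

-17.22%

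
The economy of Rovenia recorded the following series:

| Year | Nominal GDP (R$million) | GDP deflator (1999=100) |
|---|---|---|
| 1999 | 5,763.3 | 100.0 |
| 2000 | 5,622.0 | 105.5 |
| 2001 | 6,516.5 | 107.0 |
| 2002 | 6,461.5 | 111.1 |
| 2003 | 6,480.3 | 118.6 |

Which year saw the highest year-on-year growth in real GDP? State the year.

2001

2000: real = 5622.0/1.055 = 5328.91; growth vs 1999 (5763.30) = -7.54%.
2001: real = 6516.5/1.070 = 6090.19; growth vs 2000 (5328.91) = 14.29%.
2002: real = 6461.5/1.111 = 5815.93; growth vs 2001 (6090.19) = -4.50%.
2003: real = 6480.3/1.186 = 5464.00; growth vs 2002 (5815.93) = -6.05%.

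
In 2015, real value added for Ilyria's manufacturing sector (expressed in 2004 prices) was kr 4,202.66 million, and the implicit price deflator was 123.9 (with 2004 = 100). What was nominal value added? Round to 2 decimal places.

Nominal value added = Real × (implicit price deflator/100) = 4202.66 × 1.239 = 5207.10.

kr 5,207.10 million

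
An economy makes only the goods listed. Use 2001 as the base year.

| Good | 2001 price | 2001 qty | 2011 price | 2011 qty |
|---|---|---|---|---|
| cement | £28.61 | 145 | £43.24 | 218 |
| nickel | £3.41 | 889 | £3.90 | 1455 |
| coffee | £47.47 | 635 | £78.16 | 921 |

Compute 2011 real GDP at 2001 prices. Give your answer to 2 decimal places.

£54918.40

Real GDP 2011 = Σ (p_2001 × q_2011) = 28.61·218 + 3.41·1455 + 47.47·921 = 54918.40.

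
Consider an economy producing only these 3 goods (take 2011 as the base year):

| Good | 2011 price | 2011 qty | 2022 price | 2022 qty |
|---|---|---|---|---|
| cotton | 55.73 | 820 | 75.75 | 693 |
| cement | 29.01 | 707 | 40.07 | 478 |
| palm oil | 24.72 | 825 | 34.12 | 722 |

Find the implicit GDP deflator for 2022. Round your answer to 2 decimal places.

Nominal GDP 2022 = 75.75·693 + 40.07·478 + 34.12·722 = 96282.85.
Real GDP 2022 (at 2011 prices) = 55.73·693 + 29.01·478 + 24.72·722 = 70335.51.
Deflator = Nominal/Real × 100 = 96282.85/70335.51 × 100 = 136.891.

136.89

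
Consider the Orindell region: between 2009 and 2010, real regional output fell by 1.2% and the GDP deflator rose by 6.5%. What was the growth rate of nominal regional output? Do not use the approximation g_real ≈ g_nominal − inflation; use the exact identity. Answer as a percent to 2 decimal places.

5.22%

(1 + g_nom) = (1 + g_real)(1 + π) = 0.9880 × 1.0650 = 1.05222.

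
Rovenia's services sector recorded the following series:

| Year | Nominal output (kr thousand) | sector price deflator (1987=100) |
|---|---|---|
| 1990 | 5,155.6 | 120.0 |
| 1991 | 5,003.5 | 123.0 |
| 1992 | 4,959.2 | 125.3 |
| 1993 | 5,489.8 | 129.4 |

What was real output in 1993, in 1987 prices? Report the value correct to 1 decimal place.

Real output 1993 = 5489.8 / 1.294 = 4242.50.

kr 4,242.5 thousand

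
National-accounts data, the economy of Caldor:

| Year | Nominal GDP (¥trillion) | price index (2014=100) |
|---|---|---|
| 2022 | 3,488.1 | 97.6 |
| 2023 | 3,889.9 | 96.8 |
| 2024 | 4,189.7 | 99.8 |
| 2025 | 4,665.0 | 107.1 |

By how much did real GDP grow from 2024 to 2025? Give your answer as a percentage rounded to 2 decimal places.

3.76%

Real GDP 2024 = 4189.7/0.998 = 4198.10.
Real GDP 2025 = 4665.0/1.071 = 4355.74.
Change = 4355.74/4198.10 − 1 = 0.0376.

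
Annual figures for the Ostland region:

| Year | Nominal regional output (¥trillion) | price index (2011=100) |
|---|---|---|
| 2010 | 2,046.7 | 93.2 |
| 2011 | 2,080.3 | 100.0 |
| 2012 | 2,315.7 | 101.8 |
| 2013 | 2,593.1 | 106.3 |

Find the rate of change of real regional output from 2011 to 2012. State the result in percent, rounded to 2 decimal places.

Real regional output 2011 = 2080.3/1.000 = 2080.30.
Real regional output 2012 = 2315.7/1.018 = 2274.75.
Change = 2274.75/2080.30 − 1 = 0.0935.

9.35%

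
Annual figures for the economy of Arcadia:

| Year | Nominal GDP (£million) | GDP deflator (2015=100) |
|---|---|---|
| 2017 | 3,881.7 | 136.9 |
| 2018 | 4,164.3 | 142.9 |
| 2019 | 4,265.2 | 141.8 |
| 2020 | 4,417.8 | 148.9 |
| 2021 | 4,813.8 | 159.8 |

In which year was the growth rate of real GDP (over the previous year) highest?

2019

2018: real = 4164.3/1.429 = 2914.14; growth vs 2017 (2835.43) = 2.78%.
2019: real = 4265.2/1.418 = 3007.90; growth vs 2018 (2914.14) = 3.22%.
2020: real = 4417.8/1.489 = 2966.96; growth vs 2019 (3007.90) = -1.36%.
2021: real = 4813.8/1.598 = 3012.39; growth vs 2020 (2966.96) = 1.53%.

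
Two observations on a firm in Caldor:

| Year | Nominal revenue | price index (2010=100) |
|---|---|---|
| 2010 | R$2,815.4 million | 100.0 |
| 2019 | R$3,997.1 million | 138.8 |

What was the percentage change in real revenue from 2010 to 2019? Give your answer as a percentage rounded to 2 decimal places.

Deflate each year: 2010 → 2815.4/1.000 = 2815.40; 2019 → 3997.1/1.388 = 2879.76.
So real revenue changed by 2879.76/2815.40 − 1 = 0.0229, i.e. 2.29%.

2.29%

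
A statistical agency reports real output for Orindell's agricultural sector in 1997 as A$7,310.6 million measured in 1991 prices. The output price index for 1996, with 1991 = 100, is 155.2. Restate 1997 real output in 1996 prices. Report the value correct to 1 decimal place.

A$11,346.1 million

Real output in 1996 prices = Real output in 1991 prices × (P_1996/P_1991) = 7310.6 × 1.552 = 11346.05.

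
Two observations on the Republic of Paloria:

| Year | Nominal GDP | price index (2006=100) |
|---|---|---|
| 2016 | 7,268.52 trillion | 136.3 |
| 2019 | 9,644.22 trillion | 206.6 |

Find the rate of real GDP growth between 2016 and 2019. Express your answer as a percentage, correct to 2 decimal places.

-12.46%

Real GDP 2016 = 7268.52 / 1.363 = 5332.74.
Real GDP 2019 = 9644.22 / 2.066 = 4668.06.
Real growth = 4668.06 / 5332.74 − 1 = -0.1246.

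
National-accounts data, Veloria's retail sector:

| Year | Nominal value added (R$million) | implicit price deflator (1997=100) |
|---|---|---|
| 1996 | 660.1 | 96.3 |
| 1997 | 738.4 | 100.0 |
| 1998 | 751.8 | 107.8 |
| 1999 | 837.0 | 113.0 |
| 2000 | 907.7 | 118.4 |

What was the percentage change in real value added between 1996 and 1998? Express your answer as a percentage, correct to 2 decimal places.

1.74%

Real value added 1996 = 660.1/0.963 = 685.46.
Real value added 1998 = 751.8/1.078 = 697.40.
Change = 697.40/685.46 − 1 = 0.0174.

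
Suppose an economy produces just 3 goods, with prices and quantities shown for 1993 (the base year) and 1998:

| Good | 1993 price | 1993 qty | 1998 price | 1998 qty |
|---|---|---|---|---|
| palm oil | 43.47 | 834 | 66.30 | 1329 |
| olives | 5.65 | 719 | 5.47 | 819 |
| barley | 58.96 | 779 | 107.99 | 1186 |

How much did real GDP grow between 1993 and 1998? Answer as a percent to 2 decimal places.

Real GDP 1993 = Nominal GDP 1993 = 43.47·834 + 5.65·719 + 58.96·779 = 86246.17.
Real GDP 1998 (at 1993 prices) = 43.47·1329 + 5.65·819 + 58.96·1186 = 132325.54.
Real growth = 132325.54/86246.17 − 1 = 0.5343.

53.43%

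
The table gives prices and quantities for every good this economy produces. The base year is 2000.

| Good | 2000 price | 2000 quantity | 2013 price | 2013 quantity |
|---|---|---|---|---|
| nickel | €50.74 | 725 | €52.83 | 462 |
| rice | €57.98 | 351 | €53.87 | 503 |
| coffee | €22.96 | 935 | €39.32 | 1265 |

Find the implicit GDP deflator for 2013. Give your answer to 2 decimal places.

124.00

Nominal GDP 2013 = 52.83·462 + 53.87·503 + 39.32·1265 = 101243.87.
Real GDP 2013 (at 2000 prices) = 50.74·462 + 57.98·503 + 22.96·1265 = 81650.22.
Deflator = Nominal/Real × 100 = 101243.87/81650.22 × 100 = 123.997.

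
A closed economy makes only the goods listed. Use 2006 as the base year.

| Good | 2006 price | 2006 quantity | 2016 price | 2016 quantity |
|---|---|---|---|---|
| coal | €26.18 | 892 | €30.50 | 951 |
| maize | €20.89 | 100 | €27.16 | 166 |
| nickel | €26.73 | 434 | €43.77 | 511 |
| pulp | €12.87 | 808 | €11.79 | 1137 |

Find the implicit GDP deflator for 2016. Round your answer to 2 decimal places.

122.29

Nominal GDP 2016 = 30.50·951 + 27.16·166 + 43.77·511 + 11.79·1137 = 69285.76.
Real GDP 2016 (at 2006 prices) = 26.18·951 + 20.89·166 + 26.73·511 + 12.87·1137 = 56657.14.
Deflator = Nominal/Real × 100 = 69285.76/56657.14 × 100 = 122.290.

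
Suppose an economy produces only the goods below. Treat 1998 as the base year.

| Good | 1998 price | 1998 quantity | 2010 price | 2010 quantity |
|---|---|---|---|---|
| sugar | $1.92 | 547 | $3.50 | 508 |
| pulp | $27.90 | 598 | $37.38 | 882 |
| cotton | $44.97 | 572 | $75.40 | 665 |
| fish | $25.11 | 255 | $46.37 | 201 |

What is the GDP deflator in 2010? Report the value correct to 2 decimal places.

155.63

Nominal GDP 2010 = 3.50·508 + 37.38·882 + 75.40·665 + 46.37·201 = 94208.53.
Real GDP 2010 (at 1998 prices) = 1.92·508 + 27.90·882 + 44.97·665 + 25.11·201 = 60535.32.
Deflator = Nominal/Real × 100 = 94208.53/60535.32 × 100 = 155.626.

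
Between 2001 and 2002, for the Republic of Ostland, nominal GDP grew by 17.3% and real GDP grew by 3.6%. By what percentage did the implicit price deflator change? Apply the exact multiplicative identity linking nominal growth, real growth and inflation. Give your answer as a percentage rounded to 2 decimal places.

(1 + g_nom) = (1 + g_real)(1 + π), so π = 1.1730 / 1.0360 − 1 = 0.13224.

13.22%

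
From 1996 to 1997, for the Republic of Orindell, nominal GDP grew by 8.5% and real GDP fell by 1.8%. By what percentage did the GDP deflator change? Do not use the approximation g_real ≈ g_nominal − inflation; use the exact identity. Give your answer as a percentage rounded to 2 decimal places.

10.49%

(1 + g_nom) = (1 + g_real)(1 + π), so π = 1.0850 / 0.9820 − 1 = 0.10489.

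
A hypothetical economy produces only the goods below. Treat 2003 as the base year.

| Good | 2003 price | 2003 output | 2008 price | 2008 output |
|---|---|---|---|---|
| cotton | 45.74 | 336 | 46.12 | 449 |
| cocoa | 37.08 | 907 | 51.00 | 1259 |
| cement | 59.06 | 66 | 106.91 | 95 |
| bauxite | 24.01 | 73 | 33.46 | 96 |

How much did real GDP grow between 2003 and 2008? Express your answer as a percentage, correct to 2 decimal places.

Real GDP 2003 = Nominal GDP 2003 = 45.74·336 + 37.08·907 + 59.06·66 + 24.01·73 = 54650.89.
Real GDP 2008 (at 2003 prices) = 45.74·449 + 37.08·1259 + 59.06·95 + 24.01·96 = 75136.64.
Real growth = 75136.64/54650.89 − 1 = 0.3748.

37.48%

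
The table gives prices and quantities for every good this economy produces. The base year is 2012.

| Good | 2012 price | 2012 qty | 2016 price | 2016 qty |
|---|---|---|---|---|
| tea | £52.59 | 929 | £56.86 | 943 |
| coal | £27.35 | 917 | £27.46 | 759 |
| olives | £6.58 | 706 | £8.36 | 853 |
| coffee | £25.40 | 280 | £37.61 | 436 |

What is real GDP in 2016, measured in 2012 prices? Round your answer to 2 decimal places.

Real GDP 2016 = Σ (p_2012 × q_2016) = 52.59·943 + 27.35·759 + 6.58·853 + 25.40·436 = 87038.16.

£87038.16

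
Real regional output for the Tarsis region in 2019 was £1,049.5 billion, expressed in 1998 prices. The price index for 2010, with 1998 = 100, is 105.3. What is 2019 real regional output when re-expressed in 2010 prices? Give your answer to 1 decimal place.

£1,105.1 billion

Real regional output in 2010 prices = Real regional output in 1998 prices × (P_2010/P_1998) = 1049.5 × 1.053 = 1105.12.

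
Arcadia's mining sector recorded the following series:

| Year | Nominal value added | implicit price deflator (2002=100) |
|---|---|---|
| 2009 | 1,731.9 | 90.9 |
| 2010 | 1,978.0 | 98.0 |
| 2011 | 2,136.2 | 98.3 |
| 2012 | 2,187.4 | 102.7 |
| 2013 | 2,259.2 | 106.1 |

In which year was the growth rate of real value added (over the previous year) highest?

2010: real = 1978.0/0.980 = 2018.37; growth vs 2009 (1905.28) = 5.94%.
2011: real = 2136.2/0.983 = 2173.14; growth vs 2010 (2018.37) = 7.67%.
2012: real = 2187.4/1.027 = 2129.89; growth vs 2011 (2173.14) = -1.99%.
2013: real = 2259.2/1.061 = 2129.31; growth vs 2012 (2129.89) = -0.03%.

2011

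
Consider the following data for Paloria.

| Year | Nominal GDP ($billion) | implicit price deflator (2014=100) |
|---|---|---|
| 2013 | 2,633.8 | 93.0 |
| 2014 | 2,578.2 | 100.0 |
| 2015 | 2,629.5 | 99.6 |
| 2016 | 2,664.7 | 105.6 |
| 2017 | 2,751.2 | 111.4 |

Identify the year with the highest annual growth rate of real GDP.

2015

2014: real = 2578.2/1.000 = 2578.20; growth vs 2013 (2832.04) = -8.96%.
2015: real = 2629.5/0.996 = 2640.06; growth vs 2014 (2578.20) = 2.40%.
2016: real = 2664.7/1.056 = 2523.39; growth vs 2015 (2640.06) = -4.42%.
2017: real = 2751.2/1.114 = 2469.66; growth vs 2016 (2523.39) = -2.13%.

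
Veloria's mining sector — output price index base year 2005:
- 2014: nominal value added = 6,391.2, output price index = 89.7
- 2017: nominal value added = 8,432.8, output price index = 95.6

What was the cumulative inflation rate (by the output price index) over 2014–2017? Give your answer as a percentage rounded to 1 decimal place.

Price-level change = 95.6 / 89.7 − 1 = 0.0658.

6.6%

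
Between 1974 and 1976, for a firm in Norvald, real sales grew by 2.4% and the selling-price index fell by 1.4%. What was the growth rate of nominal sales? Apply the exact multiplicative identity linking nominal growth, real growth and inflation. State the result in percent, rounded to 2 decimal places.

(1 + g_nom) = (1 + g_real)(1 + π) = 1.0240 × 0.9860 = 1.00966.

0.97%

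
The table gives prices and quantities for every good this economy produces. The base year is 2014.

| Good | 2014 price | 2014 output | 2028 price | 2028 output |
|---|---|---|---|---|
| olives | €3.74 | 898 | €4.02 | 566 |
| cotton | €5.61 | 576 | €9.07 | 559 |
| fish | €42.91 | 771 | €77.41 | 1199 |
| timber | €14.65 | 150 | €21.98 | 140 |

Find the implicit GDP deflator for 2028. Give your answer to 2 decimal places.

175.71

Nominal GDP 2028 = 4.02·566 + 9.07·559 + 77.41·1199 + 21.98·140 = 103237.24.
Real GDP 2028 (at 2014 prices) = 3.74·566 + 5.61·559 + 42.91·1199 + 14.65·140 = 58752.92.
Deflator = Nominal/Real × 100 = 103237.24/58752.92 × 100 = 175.714.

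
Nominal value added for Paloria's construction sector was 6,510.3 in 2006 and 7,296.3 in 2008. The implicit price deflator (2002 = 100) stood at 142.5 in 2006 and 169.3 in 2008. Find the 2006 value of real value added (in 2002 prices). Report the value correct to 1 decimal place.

4,568.6

Real value added = Nominal / (implicit price deflator/100) = 6510.3 / 1.425 = 4568.63.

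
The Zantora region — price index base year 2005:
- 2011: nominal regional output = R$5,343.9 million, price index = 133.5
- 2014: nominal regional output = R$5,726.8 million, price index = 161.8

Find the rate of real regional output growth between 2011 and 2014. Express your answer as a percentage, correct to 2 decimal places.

Deflate each year: 2011 → 5343.9/1.335 = 4002.92; 2014 → 5726.8/1.618 = 3539.43.
So real regional output changed by 3539.43/4002.92 − 1 = -0.1158, i.e. -11.58%.

-11.58%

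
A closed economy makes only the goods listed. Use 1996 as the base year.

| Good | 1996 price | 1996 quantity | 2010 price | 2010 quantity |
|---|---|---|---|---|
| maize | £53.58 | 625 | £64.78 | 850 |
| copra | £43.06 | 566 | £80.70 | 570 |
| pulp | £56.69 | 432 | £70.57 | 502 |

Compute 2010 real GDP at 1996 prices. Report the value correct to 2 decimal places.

Real GDP 2010 = Σ (p_1996 × q_2010) = 53.58·850 + 43.06·570 + 56.69·502 = 98545.58.

£98545.58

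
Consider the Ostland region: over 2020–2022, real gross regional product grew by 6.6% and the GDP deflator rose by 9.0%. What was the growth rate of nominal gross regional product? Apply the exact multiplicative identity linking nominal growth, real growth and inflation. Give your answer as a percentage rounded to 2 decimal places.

16.19%

(1 + g_nom) = (1 + g_real)(1 + π) = 1.0660 × 1.0900 = 1.16194.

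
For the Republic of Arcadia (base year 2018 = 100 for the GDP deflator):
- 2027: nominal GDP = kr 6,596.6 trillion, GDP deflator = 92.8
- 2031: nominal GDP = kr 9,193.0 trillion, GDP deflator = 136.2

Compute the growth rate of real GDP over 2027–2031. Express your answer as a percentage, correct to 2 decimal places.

-5.05%

Deflate each year: 2027 → 6596.6/0.928 = 7108.41; 2031 → 9193.0/1.362 = 6749.63.
So real GDP changed by 6749.63/7108.41 − 1 = -0.0505, i.e. -5.05%.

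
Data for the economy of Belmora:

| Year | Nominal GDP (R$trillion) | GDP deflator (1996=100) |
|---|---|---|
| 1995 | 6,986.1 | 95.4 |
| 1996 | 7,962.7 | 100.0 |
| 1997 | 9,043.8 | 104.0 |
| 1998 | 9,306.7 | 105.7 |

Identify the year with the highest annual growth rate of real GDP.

1997

1996: real = 7962.7/1.000 = 7962.70; growth vs 1995 (7322.96) = 8.74%.
1997: real = 9043.8/1.040 = 8695.96; growth vs 1996 (7962.70) = 9.21%.
1998: real = 9306.7/1.057 = 8804.82; growth vs 1997 (8695.96) = 1.25%.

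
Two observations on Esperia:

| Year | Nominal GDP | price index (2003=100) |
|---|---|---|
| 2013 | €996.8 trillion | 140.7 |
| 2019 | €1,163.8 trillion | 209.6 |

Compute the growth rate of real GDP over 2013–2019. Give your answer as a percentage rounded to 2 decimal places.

-21.63%

Deflate each year: 2013 → 996.8/1.407 = 708.46; 2019 → 1163.8/2.096 = 555.25.
So real GDP changed by 555.25/708.46 − 1 = -0.2163, i.e. -21.63%.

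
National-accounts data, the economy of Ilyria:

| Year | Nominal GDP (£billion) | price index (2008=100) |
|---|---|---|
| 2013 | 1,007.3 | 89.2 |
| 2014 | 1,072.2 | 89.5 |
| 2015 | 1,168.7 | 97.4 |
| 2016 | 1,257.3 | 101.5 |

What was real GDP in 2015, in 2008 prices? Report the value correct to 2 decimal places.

£1,199.90 billion

Real GDP 2015 = 1168.7 / 0.974 = 1199.90.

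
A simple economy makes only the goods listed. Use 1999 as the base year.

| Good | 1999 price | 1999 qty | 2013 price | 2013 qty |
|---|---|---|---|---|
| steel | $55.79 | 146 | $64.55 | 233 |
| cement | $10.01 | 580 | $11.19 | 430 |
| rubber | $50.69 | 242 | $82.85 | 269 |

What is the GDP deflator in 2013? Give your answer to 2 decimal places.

Nominal GDP 2013 = 64.55·233 + 11.19·430 + 82.85·269 = 42138.50.
Real GDP 2013 (at 1999 prices) = 55.79·233 + 10.01·430 + 50.69·269 = 30938.98.
Deflator = Nominal/Real × 100 = 42138.50/30938.98 × 100 = 136.199.

136.20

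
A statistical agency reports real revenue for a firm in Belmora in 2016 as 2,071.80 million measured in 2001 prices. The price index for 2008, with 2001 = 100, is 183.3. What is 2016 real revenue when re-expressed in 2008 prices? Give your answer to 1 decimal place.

3,797.6 million

Real revenue in 2008 prices = Real revenue in 2001 prices × (P_2008/P_2001) = 2071.80 × 1.833 = 3797.61.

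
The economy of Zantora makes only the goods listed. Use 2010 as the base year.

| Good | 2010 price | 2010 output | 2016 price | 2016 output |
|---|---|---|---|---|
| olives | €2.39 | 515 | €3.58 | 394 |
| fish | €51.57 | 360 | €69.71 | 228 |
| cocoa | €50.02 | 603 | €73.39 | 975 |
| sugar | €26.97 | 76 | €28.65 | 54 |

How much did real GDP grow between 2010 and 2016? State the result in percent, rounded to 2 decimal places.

Real GDP 2010 = Nominal GDP 2010 = 2.39·515 + 51.57·360 + 50.02·603 + 26.97·76 = 52007.83.
Real GDP 2016 (at 2010 prices) = 2.39·394 + 51.57·228 + 50.02·975 + 26.97·54 = 62925.50.
Real growth = 62925.50/52007.83 − 1 = 0.2099.

20.99%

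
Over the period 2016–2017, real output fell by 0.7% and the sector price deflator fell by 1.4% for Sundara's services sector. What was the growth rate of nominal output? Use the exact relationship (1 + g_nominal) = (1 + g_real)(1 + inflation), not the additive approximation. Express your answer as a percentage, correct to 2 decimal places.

(1 + g_nom) = (1 + g_real)(1 + π) = 0.9930 × 0.9860 = 0.97910.

-2.09%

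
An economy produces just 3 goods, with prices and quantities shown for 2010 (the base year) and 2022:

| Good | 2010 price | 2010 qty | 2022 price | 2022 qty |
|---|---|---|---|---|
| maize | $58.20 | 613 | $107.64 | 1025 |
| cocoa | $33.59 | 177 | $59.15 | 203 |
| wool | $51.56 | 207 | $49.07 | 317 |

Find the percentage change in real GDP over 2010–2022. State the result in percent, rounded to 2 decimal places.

Real GDP 2010 = Nominal GDP 2010 = 58.20·613 + 33.59·177 + 51.56·207 = 52294.95.
Real GDP 2022 (at 2010 prices) = 58.20·1025 + 33.59·203 + 51.56·317 = 82818.29.
Real growth = 82818.29/52294.95 − 1 = 0.5837.

58.37%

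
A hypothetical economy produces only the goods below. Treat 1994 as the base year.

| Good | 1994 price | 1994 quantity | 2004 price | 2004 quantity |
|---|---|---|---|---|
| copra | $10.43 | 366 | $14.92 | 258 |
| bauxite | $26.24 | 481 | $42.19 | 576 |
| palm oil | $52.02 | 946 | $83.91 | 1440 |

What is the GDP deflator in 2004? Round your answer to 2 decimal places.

Nominal GDP 2004 = 14.92·258 + 42.19·576 + 83.91·1440 = 148981.20.
Real GDP 2004 (at 1994 prices) = 10.43·258 + 26.24·576 + 52.02·1440 = 92713.98.
Deflator = Nominal/Real × 100 = 148981.20/92713.98 × 100 = 160.689.

160.69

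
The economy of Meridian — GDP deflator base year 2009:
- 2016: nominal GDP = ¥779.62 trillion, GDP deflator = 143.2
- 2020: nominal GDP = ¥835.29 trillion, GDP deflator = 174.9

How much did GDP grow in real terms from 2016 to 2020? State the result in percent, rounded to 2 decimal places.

-12.28%

Deflate each year: 2016 → 779.62/1.432 = 544.43; 2020 → 835.29/1.749 = 477.58.
So real GDP changed by 477.58/544.43 − 1 = -0.1228, i.e. -12.28%.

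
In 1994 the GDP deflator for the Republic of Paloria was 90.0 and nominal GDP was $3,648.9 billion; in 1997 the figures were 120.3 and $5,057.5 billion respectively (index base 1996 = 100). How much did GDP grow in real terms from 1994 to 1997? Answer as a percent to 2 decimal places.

3.69%

Deflate each year: 1994 → 3648.9/0.900 = 4054.33; 1997 → 5057.5/1.203 = 4204.07.
So real GDP changed by 4204.07/4054.33 − 1 = 0.0369, i.e. 3.69%.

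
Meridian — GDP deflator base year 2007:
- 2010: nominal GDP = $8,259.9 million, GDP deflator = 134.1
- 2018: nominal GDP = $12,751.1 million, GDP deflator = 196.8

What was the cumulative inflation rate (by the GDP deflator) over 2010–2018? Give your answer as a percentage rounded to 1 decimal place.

Price-level change = 196.8 / 134.1 − 1 = 0.4676.

46.8%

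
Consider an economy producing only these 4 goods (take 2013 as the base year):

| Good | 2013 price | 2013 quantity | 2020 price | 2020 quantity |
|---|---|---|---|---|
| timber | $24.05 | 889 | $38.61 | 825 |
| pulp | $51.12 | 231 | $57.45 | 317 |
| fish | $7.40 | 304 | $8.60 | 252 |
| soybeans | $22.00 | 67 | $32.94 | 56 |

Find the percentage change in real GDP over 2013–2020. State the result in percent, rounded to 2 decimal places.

6.04%

Real GDP 2013 = Nominal GDP 2013 = 24.05·889 + 51.12·231 + 7.40·304 + 22.00·67 = 36912.77.
Real GDP 2020 (at 2013 prices) = 24.05·825 + 51.12·317 + 7.40·252 + 22.00·56 = 39143.09.
Real growth = 39143.09/36912.77 − 1 = 0.0604.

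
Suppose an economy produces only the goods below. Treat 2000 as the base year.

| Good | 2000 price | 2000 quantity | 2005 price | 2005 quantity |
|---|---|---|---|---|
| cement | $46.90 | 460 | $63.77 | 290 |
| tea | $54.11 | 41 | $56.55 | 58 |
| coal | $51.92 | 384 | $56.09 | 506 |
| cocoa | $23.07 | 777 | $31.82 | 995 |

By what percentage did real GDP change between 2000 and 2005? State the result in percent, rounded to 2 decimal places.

6.99%

Real GDP 2000 = Nominal GDP 2000 = 46.90·460 + 54.11·41 + 51.92·384 + 23.07·777 = 61655.18.
Real GDP 2005 (at 2000 prices) = 46.90·290 + 54.11·58 + 51.92·506 + 23.07·995 = 65965.55.
Real growth = 65965.55/61655.18 − 1 = 0.0699.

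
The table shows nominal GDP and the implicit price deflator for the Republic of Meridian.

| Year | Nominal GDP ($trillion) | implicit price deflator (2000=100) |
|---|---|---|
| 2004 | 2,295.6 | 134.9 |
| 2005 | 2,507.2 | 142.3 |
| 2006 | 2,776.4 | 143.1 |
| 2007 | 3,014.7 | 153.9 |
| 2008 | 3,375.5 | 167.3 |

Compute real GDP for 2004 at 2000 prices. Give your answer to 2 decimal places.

Real GDP 2004 = 2295.6 / 1.349 = 1701.70.

$1,701.70 trillion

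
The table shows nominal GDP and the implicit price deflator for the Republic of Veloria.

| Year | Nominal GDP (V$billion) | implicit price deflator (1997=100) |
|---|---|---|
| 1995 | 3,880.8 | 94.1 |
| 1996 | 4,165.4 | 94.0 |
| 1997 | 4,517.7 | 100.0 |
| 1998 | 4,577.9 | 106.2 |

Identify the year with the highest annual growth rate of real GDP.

1996: real = 4165.4/0.940 = 4431.28; growth vs 1995 (4124.12) = 7.45%.
1997: real = 4517.7/1.000 = 4517.70; growth vs 1996 (4431.28) = 1.95%.
1998: real = 4577.9/1.062 = 4310.64; growth vs 1997 (4517.70) = -4.58%.

1996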